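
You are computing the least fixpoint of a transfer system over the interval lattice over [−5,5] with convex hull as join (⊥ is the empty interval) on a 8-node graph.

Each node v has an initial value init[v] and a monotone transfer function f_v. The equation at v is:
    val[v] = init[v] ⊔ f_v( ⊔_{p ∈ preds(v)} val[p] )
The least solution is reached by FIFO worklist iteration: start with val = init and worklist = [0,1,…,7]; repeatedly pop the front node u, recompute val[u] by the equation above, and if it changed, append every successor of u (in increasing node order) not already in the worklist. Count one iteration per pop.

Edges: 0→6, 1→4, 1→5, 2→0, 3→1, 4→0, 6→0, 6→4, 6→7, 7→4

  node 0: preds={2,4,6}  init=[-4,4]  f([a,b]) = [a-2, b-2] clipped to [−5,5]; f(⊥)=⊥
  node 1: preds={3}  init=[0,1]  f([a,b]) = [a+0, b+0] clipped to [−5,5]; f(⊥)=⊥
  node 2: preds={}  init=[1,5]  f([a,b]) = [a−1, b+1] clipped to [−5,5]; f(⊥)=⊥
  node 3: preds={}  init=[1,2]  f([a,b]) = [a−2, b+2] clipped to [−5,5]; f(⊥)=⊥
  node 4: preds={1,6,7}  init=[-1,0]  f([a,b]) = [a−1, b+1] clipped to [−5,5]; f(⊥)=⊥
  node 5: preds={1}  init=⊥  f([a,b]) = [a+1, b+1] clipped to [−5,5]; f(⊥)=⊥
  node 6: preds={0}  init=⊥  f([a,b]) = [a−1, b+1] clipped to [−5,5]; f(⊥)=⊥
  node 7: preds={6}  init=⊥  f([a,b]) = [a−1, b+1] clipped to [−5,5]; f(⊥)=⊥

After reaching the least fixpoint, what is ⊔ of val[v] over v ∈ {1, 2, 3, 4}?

Iteration log — 12 steps:
  step 1. node 0  ⊔preds=[-1,5]  new=[-4,4]  stable
  step 2. node 1  ⊔preds=[1,2]  new=[0,2]  old=[0,1]  +wl: 
  step 3. node 2  ⊔preds=⊥  new=[1,5]  stable
  step 4. node 3  ⊔preds=⊥  new=[1,2]  stable
  step 5. node 4  ⊔preds=[0,2]  new=[-1,3]  old=[-1,0]  +wl: 0
  step 6. node 5  ⊔preds=[0,2]  new=[1,3]  old=⊥  +wl: 
  step 7. node 6  ⊔preds=[-4,4]  new=[-5,5]  old=⊥  +wl: 4
  step 8. node 7  ⊔preds=[-5,5]  new=[-5,5]  old=⊥  +wl: 
  step 9. node 0  ⊔preds=[-5,5]  new=[-5,4]  old=[-4,4]  +wl: 6
  step 10. node 4  ⊔preds=[-5,5]  new=[-5,5]  old=[-1,3]  +wl: 0
  step 11. node 6  ⊔preds=[-5,4]  new=[-5,5]  stable
  step 12. node 0  ⊔preds=[-5,5]  new=[-5,4]  stable

Least fixpoint reached:
  node 0: [-5,4]
  node 1: [0,2]
  node 2: [1,5]
  node 3: [1,2]
  node 4: [-5,5]
  node 5: [1,3]
  node 6: [-5,5]
  node 7: [-5,5]

[-5,5]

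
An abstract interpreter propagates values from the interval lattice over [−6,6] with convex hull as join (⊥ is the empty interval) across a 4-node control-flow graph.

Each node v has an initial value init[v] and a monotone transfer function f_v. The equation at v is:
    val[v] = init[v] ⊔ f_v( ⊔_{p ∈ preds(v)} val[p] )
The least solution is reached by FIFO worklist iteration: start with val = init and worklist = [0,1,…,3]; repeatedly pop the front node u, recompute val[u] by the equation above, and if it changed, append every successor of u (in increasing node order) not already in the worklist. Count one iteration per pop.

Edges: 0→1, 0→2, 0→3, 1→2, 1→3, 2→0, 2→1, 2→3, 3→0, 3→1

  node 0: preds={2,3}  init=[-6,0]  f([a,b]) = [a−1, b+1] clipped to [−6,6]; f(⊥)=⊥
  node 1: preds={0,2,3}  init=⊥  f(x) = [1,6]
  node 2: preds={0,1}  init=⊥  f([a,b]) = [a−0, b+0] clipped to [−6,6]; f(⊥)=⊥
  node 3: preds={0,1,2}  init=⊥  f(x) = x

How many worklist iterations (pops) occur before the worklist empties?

Trace (8 dequeues):
  [1] u=0 | in ⊥ | out [-6,0] | ==
  [2] u=1 | in [-6,0] | out [1,6] | prev ⊥ | push {}
  [3] u=2 | in [-6,6] | out [-6,6] | prev ⊥ | push {0,1}
  [4] u=3 | in [-6,6] | out [-6,6] | prev ⊥ | push {}
  [5] u=0 | in [-6,6] | out [-6,6] | prev [-6,0] | push {2,3}
  [6] u=1 | in [-6,6] | out [1,6] | ==
  [7] u=2 | in [-6,6] | out [-6,6] | ==
  [8] u=3 | in [-6,6] | out [-6,6] | ==

Converged values:
  [0] [-6,6]
  [1] [1,6]
  [2] [-6,6]
  [3] [-6,6]

8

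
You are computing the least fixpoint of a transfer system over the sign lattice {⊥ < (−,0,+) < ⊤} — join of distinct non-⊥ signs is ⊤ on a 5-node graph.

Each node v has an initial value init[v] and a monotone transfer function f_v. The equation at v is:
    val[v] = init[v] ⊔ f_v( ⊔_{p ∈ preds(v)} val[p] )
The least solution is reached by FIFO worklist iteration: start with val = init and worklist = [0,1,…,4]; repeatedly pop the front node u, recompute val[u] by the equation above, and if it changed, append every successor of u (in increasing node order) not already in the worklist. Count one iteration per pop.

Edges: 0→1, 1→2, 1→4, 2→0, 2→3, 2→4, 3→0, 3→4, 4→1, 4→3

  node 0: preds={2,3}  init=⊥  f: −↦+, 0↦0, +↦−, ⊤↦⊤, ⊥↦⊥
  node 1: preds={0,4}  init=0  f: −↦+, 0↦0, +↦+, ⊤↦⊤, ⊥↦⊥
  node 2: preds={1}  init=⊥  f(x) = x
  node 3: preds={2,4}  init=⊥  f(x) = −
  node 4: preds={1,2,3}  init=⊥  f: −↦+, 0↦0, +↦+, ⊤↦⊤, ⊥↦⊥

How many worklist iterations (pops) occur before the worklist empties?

12

Trace (12 dequeues):
  [1] u=0 | in ⊥ | out ⊥ | ==
  [2] u=1 | in ⊥ | out 0 | ==
  [3] u=2 | in 0 | out 0 | prev ⊥ | push {0}
  [4] u=3 | in 0 | out − | prev ⊥ | push {}
  [5] u=4 | in ⊤ | out ⊤ | prev ⊥ | push {1,3}
  [6] u=0 | in ⊤ | out ⊤ | prev ⊥ | push {}
  [7] u=1 | in ⊤ | out ⊤ | prev 0 | push {2,4}
  [8] u=3 | in ⊤ | out − | ==
  [9] u=2 | in ⊤ | out ⊤ | prev 0 | push {0,3}
  [10] u=4 | in ⊤ | out ⊤ | ==
  [11] u=0 | in ⊤ | out ⊤ | ==
  [12] u=3 | in ⊤ | out − | ==

Converged values:
  [0] ⊤
  [1] ⊤
  [2] ⊤
  [3] −
  [4] ⊤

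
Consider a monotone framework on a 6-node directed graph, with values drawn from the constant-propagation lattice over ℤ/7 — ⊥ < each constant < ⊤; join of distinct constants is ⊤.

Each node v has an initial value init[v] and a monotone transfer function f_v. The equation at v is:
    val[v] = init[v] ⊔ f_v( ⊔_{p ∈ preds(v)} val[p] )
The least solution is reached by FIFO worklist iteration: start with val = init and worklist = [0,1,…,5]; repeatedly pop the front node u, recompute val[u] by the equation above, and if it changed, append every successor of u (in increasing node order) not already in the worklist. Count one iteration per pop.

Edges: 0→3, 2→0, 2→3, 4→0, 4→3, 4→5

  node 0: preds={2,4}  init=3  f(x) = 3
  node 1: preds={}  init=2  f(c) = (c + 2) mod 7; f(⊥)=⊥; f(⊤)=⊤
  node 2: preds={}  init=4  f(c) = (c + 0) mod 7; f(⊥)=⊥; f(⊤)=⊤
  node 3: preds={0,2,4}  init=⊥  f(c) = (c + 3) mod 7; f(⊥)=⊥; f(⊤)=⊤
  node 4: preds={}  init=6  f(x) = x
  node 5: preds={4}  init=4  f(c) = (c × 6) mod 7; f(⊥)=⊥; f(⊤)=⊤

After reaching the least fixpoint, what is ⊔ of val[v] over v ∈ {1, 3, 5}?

⊤

Iteration log — 6 steps:
  step 1. node 0  ⊔preds=⊤  new=3  stable
  step 2. node 1  ⊔preds=⊥  new=2  stable
  step 3. node 2  ⊔preds=⊥  new=4  stable
  step 4. node 3  ⊔preds=⊤  new=⊤  old=⊥  +wl: 
  step 5. node 4  ⊔preds=⊥  new=6  stable
  step 6. node 5  ⊔preds=6  new=⊤  old=4  +wl: 

Least fixpoint reached:
  node 0: 3
  node 1: 2
  node 2: 4
  node 3: ⊤
  node 4: 6
  node 5: ⊤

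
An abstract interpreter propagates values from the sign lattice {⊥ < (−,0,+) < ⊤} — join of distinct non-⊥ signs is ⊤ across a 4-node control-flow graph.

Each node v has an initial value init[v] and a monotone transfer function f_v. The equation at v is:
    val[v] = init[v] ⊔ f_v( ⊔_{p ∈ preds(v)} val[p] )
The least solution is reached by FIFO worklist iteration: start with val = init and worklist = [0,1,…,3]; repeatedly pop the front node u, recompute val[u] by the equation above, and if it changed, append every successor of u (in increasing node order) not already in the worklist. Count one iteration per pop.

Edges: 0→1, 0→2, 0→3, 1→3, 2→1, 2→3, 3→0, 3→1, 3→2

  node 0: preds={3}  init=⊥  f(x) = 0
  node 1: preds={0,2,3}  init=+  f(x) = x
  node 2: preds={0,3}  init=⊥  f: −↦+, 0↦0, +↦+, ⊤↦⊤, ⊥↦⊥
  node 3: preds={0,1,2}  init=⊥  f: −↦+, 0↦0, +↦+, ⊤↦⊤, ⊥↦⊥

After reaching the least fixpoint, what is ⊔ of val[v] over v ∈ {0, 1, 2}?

⊤

Trace (9 dequeues):
  [1] u=0 | in ⊥ | out 0 | prev ⊥ | push {}
  [2] u=1 | in 0 | out ⊤ | prev + | push {}
  [3] u=2 | in 0 | out 0 | prev ⊥ | push {1}
  [4] u=3 | in ⊤ | out ⊤ | prev ⊥ | push {0,2}
  [5] u=1 | in ⊤ | out ⊤ | ==
  [6] u=0 | in ⊤ | out 0 | ==
  [7] u=2 | in ⊤ | out ⊤ | prev 0 | push {1,3}
  [8] u=1 | in ⊤ | out ⊤ | ==
  [9] u=3 | in ⊤ | out ⊤ | ==

Converged values:
  [0] 0
  [1] ⊤
  [2] ⊤
  [3] ⊤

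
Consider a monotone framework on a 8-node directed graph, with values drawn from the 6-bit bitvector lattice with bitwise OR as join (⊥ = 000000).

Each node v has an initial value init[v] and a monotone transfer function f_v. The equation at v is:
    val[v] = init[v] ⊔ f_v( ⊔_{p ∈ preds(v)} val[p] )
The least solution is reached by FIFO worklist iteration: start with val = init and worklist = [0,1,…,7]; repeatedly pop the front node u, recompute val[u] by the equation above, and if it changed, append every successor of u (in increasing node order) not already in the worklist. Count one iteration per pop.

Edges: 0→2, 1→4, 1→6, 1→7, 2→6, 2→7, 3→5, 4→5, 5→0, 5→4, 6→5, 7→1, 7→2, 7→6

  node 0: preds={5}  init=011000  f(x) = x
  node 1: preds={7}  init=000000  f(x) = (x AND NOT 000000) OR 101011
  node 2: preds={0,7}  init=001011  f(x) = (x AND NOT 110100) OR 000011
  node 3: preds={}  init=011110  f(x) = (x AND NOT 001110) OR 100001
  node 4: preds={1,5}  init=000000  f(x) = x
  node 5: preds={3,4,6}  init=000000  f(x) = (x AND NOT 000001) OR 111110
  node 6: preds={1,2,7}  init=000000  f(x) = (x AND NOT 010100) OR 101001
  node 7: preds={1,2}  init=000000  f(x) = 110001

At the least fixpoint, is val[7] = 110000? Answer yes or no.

Iteration log — 16 steps:
  step 1. node 0  ⊔preds=000000  new=011000  stable
  step 2. node 1  ⊔preds=000000  new=101011  old=000000  +wl: 
  step 3. node 2  ⊔preds=011000  new=001011  stable
  step 4. node 3  ⊔preds=000000  new=111111  old=011110  +wl: 
  step 5. node 4  ⊔preds=101011  new=101011  old=000000  +wl: 
  step 6. node 5  ⊔preds=111111  new=111110  old=000000  +wl: 0,4
  step 7. node 6  ⊔preds=101011  new=101011  old=000000  +wl: 5
  step 8. node 7  ⊔preds=101011  new=110001  old=000000  +wl: 1,2,6
  step 9. node 0  ⊔preds=111110  new=111110  old=011000  +wl: 
  step 10. node 4  ⊔preds=111111  new=111111  old=101011  +wl: 
  step 11. node 5  ⊔preds=111111  new=111110  stable
  step 12. node 1  ⊔preds=110001  new=111011  old=101011  +wl: 4,7
  step 13. node 2  ⊔preds=111111  new=001011  stable
  step 14. node 6  ⊔preds=111011  new=101011  stable
  step 15. node 4  ⊔preds=111111  new=111111  stable
  step 16. node 7  ⊔preds=111011  new=110001  stable

Least fixpoint reached:
  node 0: 111110
  node 1: 111011
  node 2: 001011
  node 3: 111111
  node 4: 111111
  node 5: 111110
  node 6: 101011
  node 7: 110001

no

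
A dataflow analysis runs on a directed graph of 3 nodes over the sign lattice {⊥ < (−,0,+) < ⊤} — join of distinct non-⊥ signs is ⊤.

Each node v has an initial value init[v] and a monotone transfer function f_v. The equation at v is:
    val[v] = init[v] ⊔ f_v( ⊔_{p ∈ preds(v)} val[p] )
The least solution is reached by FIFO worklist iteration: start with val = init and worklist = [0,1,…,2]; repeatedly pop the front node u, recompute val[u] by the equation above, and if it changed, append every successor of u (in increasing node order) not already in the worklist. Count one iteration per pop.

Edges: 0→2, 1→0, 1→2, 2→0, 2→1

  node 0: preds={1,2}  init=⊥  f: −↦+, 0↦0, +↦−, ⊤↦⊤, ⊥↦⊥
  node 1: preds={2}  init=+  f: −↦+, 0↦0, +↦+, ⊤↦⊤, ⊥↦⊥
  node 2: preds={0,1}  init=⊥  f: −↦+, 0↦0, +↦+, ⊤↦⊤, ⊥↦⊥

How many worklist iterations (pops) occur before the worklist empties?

Trace (7 dequeues):
  [1] u=0 | in + | out − | prev ⊥ | push {}
  [2] u=1 | in ⊥ | out + | ==
  [3] u=2 | in ⊤ | out ⊤ | prev ⊥ | push {0,1}
  [4] u=0 | in ⊤ | out ⊤ | prev − | push {2}
  [5] u=1 | in ⊤ | out ⊤ | prev + | push {0}
  [6] u=2 | in ⊤ | out ⊤ | ==
  [7] u=0 | in ⊤ | out ⊤ | ==

Converged values:
  [0] ⊤
  [1] ⊤
  [2] ⊤

7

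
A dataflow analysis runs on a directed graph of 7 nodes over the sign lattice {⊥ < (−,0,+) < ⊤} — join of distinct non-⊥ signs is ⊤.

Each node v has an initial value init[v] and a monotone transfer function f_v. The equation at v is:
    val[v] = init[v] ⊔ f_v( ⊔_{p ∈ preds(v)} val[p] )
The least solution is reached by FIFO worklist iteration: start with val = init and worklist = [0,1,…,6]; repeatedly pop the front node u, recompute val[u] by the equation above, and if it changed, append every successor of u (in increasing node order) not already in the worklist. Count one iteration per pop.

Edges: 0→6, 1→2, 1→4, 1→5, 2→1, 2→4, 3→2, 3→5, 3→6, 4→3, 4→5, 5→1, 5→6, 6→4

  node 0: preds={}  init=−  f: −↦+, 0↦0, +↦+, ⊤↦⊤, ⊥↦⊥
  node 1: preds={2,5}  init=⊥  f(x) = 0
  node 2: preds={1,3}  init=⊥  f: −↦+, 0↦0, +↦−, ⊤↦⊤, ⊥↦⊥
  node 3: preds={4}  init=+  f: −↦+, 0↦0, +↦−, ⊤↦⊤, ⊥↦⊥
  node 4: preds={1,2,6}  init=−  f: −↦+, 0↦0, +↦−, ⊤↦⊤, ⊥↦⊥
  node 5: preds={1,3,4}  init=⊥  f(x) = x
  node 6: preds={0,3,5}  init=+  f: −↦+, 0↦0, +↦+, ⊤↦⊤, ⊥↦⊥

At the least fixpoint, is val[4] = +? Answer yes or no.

no

Iteration log — 13 steps:
  step 1. node 0  ⊔preds=⊥  new=−  stable
  step 2. node 1  ⊔preds=⊥  new=0  old=⊥  +wl: 
  step 3. node 2  ⊔preds=⊤  new=⊤  old=⊥  +wl: 1
  step 4. node 3  ⊔preds=−  new=+  stable
  step 5. node 4  ⊔preds=⊤  new=⊤  old=−  +wl: 3
  step 6. node 5  ⊔preds=⊤  new=⊤  old=⊥  +wl: 
  step 7. node 6  ⊔preds=⊤  new=⊤  old=+  +wl: 4
  step 8. node 1  ⊔preds=⊤  new=0  stable
  step 9. node 3  ⊔preds=⊤  new=⊤  old=+  +wl: 2,5,6
  step 10. node 4  ⊔preds=⊤  new=⊤  stable
  step 11. node 2  ⊔preds=⊤  new=⊤  stable
  step 12. node 5  ⊔preds=⊤  new=⊤  stable
  step 13. node 6  ⊔preds=⊤  new=⊤  stable

Least fixpoint reached:
  node 0: −
  node 1: 0
  node 2: ⊤
  node 3: ⊤
  node 4: ⊤
  node 5: ⊤
  node 6: ⊤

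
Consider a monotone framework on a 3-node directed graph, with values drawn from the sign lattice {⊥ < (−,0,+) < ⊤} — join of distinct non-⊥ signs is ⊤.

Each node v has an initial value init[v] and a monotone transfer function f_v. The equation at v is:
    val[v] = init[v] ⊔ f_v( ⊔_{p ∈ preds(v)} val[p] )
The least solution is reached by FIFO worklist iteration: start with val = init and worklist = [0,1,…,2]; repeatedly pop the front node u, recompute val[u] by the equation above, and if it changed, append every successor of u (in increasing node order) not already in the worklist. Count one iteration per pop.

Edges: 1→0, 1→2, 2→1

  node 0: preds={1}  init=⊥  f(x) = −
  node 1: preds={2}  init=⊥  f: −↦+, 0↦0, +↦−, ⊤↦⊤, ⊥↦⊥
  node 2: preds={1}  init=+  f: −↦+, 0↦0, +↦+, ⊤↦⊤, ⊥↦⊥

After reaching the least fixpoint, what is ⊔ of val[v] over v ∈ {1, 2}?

Trace (4 dequeues):
  [1] u=0 | in ⊥ | out − | prev ⊥ | push {}
  [2] u=1 | in + | out − | prev ⊥ | push {0}
  [3] u=2 | in − | out + | ==
  [4] u=0 | in − | out − | ==

Converged values:
  [0] −
  [1] −
  [2] +

⊤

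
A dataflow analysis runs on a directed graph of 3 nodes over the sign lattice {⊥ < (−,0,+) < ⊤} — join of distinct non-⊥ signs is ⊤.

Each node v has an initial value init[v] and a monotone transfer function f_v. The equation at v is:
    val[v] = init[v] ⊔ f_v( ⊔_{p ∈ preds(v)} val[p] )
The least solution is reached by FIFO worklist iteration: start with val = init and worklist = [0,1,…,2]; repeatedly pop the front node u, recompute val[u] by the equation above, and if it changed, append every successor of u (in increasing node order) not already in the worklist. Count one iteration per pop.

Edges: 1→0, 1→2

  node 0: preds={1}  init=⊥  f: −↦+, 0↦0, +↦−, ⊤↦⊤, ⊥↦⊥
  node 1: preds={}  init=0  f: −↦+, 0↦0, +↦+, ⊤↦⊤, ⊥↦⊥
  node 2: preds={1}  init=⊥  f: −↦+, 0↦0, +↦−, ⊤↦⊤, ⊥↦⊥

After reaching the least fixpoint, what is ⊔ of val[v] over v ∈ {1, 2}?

Trace (3 dequeues):
  [1] u=0 | in 0 | out 0 | prev ⊥ | push {}
  [2] u=1 | in ⊥ | out 0 | ==
  [3] u=2 | in 0 | out 0 | prev ⊥ | push {}

Converged values:
  [0] 0
  [1] 0
  [2] 0

0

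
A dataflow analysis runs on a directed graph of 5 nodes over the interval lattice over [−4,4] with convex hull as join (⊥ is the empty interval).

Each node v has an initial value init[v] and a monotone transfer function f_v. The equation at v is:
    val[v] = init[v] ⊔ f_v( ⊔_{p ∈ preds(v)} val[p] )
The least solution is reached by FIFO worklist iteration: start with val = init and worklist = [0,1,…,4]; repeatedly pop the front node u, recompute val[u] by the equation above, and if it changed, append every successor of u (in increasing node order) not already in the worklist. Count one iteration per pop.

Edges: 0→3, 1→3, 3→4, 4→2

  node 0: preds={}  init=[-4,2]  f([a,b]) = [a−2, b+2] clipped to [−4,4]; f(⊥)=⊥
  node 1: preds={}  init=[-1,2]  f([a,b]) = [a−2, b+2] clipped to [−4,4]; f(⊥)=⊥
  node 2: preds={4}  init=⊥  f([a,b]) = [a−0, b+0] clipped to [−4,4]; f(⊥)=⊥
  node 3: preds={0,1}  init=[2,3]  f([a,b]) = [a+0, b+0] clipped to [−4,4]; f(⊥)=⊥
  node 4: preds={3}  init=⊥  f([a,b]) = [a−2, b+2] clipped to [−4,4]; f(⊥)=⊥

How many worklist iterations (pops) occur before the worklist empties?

Worklist (6 pops):
  #1 pop 0: in=⊥ → [-4,2] (no change)
  #2 pop 1: in=⊥ → [-1,2] (no change)
  #3 pop 2: in=⊥ → ⊥ (no change)
  #4 pop 3: in=[-4,2] → [-4,3] (was [2,3]); enqueue []
  #5 pop 4: in=[-4,3] → [-4,4] (was ⊥); enqueue [2]
  #6 pop 2: in=[-4,4] → [-4,4] (was ⊥); enqueue []

Fixpoint:
  val[0] = [-4,2]
  val[1] = [-1,2]
  val[2] = [-4,4]
  val[3] = [-4,3]
  val[4] = [-4,4]

6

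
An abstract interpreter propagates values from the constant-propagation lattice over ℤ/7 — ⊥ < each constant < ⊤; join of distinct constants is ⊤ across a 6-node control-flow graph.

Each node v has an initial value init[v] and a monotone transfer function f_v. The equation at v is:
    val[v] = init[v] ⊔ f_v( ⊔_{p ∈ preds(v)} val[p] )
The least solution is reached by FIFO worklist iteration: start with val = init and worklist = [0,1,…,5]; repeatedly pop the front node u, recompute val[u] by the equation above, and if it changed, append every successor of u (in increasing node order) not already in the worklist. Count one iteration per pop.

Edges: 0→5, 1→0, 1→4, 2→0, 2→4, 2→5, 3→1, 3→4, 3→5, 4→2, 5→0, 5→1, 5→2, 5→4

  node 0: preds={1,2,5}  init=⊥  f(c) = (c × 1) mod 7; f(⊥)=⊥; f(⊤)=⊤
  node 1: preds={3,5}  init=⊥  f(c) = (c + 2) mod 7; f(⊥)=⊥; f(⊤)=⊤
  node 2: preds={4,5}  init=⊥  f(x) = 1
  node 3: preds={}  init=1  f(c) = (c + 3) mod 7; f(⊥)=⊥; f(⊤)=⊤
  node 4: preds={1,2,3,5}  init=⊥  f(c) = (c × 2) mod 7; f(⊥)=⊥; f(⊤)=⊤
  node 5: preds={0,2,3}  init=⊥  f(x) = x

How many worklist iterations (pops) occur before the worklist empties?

Worklist (16 pops):
  #1 pop 0: in=⊥ → ⊥ (no change)
  #2 pop 1: in=1 → 3 (was ⊥); enqueue [0]
  #3 pop 2: in=⊥ → 1 (was ⊥); enqueue []
  #4 pop 3: in=⊥ → 1 (no change)
  #5 pop 4: in=⊤ → ⊤ (was ⊥); enqueue [2]
  #6 pop 5: in=1 → 1 (was ⊥); enqueue [1,4]
  #7 pop 0: in=⊤ → ⊤ (was ⊥); enqueue [5]
  #8 pop 2: in=⊤ → 1 (no change)
  #9 pop 1: in=1 → 3 (no change)
  #10 pop 4: in=⊤ → ⊤ (no change)
  #11 pop 5: in=⊤ → ⊤ (was 1); enqueue [0,1,2,4]
  #12 pop 0: in=⊤ → ⊤ (no change)
  #13 pop 1: in=⊤ → ⊤ (was 3); enqueue [0]
  #14 pop 2: in=⊤ → 1 (no change)
  #15 pop 4: in=⊤ → ⊤ (no change)
  #16 pop 0: in=⊤ → ⊤ (no change)

Fixpoint:
  val[0] = ⊤
  val[1] = ⊤
  val[2] = 1
  val[3] = 1
  val[4] = ⊤
  val[5] = ⊤

16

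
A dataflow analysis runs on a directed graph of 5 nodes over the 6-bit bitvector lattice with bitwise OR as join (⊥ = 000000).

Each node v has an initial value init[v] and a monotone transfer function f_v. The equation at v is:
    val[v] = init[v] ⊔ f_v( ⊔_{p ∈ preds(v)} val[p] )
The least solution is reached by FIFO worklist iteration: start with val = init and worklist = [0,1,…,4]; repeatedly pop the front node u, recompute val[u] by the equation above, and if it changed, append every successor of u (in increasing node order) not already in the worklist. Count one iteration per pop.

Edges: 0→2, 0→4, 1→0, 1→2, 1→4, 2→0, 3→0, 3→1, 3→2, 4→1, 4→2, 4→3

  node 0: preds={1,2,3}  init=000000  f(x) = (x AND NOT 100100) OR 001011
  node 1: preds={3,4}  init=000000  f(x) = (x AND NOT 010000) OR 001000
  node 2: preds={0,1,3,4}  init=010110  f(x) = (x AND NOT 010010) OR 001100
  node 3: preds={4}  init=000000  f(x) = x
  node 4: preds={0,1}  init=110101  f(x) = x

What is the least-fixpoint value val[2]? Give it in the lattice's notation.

111111

Trace (13 dequeues):
  [1] u=0 | in 010110 | out 011011 | prev 000000 | push {}
  [2] u=1 | in 110101 | out 101101 | prev 000000 | push {0}
  [3] u=2 | in 111111 | out 111111 | prev 010110 | push {}
  [4] u=3 | in 110101 | out 110101 | prev 000000 | push {1,2}
  [5] u=4 | in 111111 | out 111111 | prev 110101 | push {3}
  [6] u=0 | in 111111 | out 011011 | ==
  [7] u=1 | in 111111 | out 101111 | prev 101101 | push {0,4}
  [8] u=2 | in 111111 | out 111111 | ==
  [9] u=3 | in 111111 | out 111111 | prev 110101 | push {1,2}
  [10] u=0 | in 111111 | out 011011 | ==
  [11] u=4 | in 111111 | out 111111 | ==
  [12] u=1 | in 111111 | out 101111 | ==
  [13] u=2 | in 111111 | out 111111 | ==

Converged values:
  [0] 011011
  [1] 101111
  [2] 111111
  [3] 111111
  [4] 111111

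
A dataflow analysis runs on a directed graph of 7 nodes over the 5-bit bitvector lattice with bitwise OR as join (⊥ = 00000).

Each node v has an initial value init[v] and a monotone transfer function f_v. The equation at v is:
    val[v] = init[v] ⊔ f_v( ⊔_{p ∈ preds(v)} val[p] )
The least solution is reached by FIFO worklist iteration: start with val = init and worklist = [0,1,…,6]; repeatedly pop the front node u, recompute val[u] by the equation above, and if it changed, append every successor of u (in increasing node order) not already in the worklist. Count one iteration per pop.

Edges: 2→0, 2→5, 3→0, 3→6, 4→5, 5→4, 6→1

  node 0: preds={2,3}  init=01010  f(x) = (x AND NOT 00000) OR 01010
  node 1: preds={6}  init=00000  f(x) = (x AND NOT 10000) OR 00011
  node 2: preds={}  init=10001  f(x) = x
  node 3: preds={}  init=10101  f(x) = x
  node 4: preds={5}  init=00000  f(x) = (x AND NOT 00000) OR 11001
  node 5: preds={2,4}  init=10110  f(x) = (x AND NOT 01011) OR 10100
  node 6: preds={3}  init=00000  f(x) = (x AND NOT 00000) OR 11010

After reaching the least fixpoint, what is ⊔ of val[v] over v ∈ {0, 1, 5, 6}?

11111

Worklist (8 pops):
  #1 pop 0: in=10101 → 11111 (was 01010); enqueue []
  #2 pop 1: in=00000 → 00011 (was 00000); enqueue []
  #3 pop 2: in=00000 → 10001 (no change)
  #4 pop 3: in=00000 → 10101 (no change)
  #5 pop 4: in=10110 → 11111 (was 00000); enqueue []
  #6 pop 5: in=11111 → 10110 (no change)
  #7 pop 6: in=10101 → 11111 (was 00000); enqueue [1]
  #8 pop 1: in=11111 → 01111 (was 00011); enqueue []

Fixpoint:
  val[0] = 11111
  val[1] = 01111
  val[2] = 10001
  val[3] = 10101
  val[4] = 11111
  val[5] = 10110
  val[6] = 11111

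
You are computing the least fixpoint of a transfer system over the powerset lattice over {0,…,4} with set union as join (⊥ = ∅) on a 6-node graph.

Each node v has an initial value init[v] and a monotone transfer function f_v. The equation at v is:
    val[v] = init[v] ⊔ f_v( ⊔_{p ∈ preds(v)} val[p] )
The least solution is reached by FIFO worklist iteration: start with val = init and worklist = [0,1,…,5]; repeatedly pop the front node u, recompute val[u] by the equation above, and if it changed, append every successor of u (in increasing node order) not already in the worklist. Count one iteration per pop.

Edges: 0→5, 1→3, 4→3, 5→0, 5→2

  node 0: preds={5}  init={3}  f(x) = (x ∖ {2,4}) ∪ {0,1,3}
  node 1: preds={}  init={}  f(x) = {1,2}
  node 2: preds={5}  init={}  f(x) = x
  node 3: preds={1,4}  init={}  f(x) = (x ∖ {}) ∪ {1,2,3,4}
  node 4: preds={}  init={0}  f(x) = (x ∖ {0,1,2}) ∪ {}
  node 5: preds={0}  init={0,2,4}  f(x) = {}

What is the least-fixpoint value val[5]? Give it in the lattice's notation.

Worklist (6 pops):
  #1 pop 0: in={0,2,4} → {0,1,3} (was {3}); enqueue []
  #2 pop 1: in={} → {1,2} (was {}); enqueue []
  #3 pop 2: in={0,2,4} → {0,2,4} (was {}); enqueue []
  #4 pop 3: in={0,1,2} → {0,1,2,3,4} (was {}); enqueue []
  #5 pop 4: in={} → {0} (no change)
  #6 pop 5: in={0,1,3} → {0,2,4} (no change)

Fixpoint:
  val[0] = {0,1,3}
  val[1] = {1,2}
  val[2] = {0,2,4}
  val[3] = {0,1,2,3,4}
  val[4] = {0}
  val[5] = {0,2,4}

{0,2,4}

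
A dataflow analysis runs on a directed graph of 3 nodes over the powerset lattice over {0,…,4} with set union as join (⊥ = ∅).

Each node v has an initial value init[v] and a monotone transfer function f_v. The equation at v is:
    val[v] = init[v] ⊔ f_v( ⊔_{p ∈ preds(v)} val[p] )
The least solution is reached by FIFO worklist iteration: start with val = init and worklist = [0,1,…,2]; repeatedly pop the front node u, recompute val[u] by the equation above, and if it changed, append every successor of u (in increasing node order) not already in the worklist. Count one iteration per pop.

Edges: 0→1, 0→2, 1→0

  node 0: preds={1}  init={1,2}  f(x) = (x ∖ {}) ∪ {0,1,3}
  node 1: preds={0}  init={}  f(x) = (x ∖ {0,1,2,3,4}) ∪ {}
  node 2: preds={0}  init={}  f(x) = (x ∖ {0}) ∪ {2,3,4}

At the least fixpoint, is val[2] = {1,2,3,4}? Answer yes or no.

Iteration log — 3 steps:
  step 1. node 0  ⊔preds={}  new={0,1,2,3}  old={1,2}  +wl: 
  step 2. node 1  ⊔preds={0,1,2,3}  new={}  stable
  step 3. node 2  ⊔preds={0,1,2,3}  new={1,2,3,4}  old={}  +wl: 

Least fixpoint reached:
  node 0: {0,1,2,3}
  node 1: {}
  node 2: {1,2,3,4}

yes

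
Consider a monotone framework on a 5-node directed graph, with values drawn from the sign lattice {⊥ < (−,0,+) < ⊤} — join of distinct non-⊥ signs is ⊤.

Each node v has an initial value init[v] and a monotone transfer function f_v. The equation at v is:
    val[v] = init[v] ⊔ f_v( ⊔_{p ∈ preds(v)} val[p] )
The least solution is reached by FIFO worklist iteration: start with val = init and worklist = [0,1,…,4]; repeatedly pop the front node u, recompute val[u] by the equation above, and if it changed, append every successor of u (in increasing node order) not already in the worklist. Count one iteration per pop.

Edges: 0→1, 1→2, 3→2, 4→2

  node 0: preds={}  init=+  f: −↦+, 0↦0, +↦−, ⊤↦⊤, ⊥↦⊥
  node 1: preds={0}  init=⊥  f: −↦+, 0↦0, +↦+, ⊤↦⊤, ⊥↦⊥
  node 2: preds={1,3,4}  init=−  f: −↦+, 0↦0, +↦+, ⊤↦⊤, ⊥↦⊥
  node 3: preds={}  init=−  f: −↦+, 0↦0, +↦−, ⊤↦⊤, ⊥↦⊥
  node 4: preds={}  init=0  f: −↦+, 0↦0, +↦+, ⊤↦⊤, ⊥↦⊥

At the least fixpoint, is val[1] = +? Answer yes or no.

Worklist (5 pops):
  #1 pop 0: in=⊥ → + (no change)
  #2 pop 1: in=+ → + (was ⊥); enqueue []
  #3 pop 2: in=⊤ → ⊤ (was −); enqueue []
  #4 pop 3: in=⊥ → − (no change)
  #5 pop 4: in=⊥ → 0 (no change)

Fixpoint:
  val[0] = +
  val[1] = +
  val[2] = ⊤
  val[3] = −
  val[4] = 0

yes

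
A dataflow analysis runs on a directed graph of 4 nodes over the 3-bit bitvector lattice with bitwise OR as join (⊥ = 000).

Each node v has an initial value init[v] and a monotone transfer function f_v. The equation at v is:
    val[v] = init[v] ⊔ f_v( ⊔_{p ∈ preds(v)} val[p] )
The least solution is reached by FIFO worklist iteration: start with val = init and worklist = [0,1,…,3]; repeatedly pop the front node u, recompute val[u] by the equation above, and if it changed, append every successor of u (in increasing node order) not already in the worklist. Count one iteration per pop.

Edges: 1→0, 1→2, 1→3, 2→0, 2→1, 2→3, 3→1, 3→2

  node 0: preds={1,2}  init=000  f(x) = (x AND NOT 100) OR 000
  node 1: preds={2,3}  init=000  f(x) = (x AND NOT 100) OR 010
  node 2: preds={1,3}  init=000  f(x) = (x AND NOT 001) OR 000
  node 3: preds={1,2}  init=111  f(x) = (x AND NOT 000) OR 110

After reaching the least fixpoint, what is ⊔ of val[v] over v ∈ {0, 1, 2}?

111

Iteration log — 6 steps:
  step 1. node 0  ⊔preds=000  new=000  stable
  step 2. node 1  ⊔preds=111  new=011  old=000  +wl: 0
  step 3. node 2  ⊔preds=111  new=110  old=000  +wl: 1
  step 4. node 3  ⊔preds=111  new=111  stable
  step 5. node 0  ⊔preds=111  new=011  old=000  +wl: 
  step 6. node 1  ⊔preds=111  new=011  stable

Least fixpoint reached:
  node 0: 011
  node 1: 011
  node 2: 110
  node 3: 111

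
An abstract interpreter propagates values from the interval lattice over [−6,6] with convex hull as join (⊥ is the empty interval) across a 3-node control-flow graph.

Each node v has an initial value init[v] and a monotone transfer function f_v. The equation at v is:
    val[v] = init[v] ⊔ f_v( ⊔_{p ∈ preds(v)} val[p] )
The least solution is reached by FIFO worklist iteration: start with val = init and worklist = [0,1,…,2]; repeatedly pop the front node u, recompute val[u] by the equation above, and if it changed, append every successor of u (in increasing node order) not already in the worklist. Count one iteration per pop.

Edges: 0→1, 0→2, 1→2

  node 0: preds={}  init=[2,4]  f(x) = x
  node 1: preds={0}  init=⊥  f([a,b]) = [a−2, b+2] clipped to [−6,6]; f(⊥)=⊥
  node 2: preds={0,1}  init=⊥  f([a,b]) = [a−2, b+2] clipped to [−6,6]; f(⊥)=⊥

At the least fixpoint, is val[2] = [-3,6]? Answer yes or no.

no

Iteration log — 3 steps:
  step 1. node 0  ⊔preds=⊥  new=[2,4]  stable
  step 2. node 1  ⊔preds=[2,4]  new=[0,6]  old=⊥  +wl: 
  step 3. node 2  ⊔preds=[0,6]  new=[-2,6]  old=⊥  +wl: 

Least fixpoint reached:
  node 0: [2,4]
  node 1: [0,6]
  node 2: [-2,6]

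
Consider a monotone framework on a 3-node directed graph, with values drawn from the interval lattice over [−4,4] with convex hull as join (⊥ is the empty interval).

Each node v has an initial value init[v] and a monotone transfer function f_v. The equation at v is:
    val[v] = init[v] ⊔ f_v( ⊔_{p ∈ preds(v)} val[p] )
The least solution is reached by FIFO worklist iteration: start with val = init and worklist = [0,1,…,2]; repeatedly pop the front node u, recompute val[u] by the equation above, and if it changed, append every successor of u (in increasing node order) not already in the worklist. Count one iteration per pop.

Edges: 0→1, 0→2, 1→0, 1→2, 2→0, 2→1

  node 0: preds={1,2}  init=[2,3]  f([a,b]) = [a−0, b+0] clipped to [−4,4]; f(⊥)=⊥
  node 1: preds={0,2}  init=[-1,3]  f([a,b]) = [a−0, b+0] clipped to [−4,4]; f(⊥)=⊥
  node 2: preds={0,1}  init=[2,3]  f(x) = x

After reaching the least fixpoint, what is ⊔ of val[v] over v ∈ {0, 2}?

[-1,3]

Trace (5 dequeues):
  [1] u=0 | in [-1,3] | out [-1,3] | prev [2,3] | push {}
  [2] u=1 | in [-1,3] | out [-1,3] | ==
  [3] u=2 | in [-1,3] | out [-1,3] | prev [2,3] | push {0,1}
  [4] u=0 | in [-1,3] | out [-1,3] | ==
  [5] u=1 | in [-1,3] | out [-1,3] | ==

Converged values:
  [0] [-1,3]
  [1] [-1,3]
  [2] [-1,3]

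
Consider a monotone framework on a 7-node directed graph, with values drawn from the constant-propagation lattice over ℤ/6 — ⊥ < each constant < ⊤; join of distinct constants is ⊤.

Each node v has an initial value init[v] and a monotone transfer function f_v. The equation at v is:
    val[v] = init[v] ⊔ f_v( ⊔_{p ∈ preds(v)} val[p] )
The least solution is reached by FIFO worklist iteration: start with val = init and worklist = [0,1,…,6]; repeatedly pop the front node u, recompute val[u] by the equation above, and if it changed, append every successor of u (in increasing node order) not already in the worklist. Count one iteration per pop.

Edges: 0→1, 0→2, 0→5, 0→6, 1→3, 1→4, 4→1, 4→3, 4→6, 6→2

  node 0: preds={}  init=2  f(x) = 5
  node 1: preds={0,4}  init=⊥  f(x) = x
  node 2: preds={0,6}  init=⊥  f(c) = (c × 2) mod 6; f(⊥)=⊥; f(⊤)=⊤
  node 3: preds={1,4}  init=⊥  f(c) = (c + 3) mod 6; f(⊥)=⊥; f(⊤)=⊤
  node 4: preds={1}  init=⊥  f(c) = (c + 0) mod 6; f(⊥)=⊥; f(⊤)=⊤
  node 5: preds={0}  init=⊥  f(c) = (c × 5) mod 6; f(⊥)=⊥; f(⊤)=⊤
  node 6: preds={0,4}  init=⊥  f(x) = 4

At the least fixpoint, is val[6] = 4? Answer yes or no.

Iteration log — 10 steps:
  step 1. node 0  ⊔preds=⊥  new=⊤  old=2  +wl: 
  step 2. node 1  ⊔preds=⊤  new=⊤  old=⊥  +wl: 
  step 3. node 2  ⊔preds=⊤  new=⊤  old=⊥  +wl: 
  step 4. node 3  ⊔preds=⊤  new=⊤  old=⊥  +wl: 
  step 5. node 4  ⊔preds=⊤  new=⊤  old=⊥  +wl: 1,3
  step 6. node 5  ⊔preds=⊤  new=⊤  old=⊥  +wl: 
  step 7. node 6  ⊔preds=⊤  new=4  old=⊥  +wl: 2
  step 8. node 1  ⊔preds=⊤  new=⊤  stable
  step 9. node 3  ⊔preds=⊤  new=⊤  stable
  step 10. node 2  ⊔preds=⊤  new=⊤  stable

Least fixpoint reached:
  node 0: ⊤
  node 1: ⊤
  node 2: ⊤
  node 3: ⊤
  node 4: ⊤
  node 5: ⊤
  node 6: 4

yes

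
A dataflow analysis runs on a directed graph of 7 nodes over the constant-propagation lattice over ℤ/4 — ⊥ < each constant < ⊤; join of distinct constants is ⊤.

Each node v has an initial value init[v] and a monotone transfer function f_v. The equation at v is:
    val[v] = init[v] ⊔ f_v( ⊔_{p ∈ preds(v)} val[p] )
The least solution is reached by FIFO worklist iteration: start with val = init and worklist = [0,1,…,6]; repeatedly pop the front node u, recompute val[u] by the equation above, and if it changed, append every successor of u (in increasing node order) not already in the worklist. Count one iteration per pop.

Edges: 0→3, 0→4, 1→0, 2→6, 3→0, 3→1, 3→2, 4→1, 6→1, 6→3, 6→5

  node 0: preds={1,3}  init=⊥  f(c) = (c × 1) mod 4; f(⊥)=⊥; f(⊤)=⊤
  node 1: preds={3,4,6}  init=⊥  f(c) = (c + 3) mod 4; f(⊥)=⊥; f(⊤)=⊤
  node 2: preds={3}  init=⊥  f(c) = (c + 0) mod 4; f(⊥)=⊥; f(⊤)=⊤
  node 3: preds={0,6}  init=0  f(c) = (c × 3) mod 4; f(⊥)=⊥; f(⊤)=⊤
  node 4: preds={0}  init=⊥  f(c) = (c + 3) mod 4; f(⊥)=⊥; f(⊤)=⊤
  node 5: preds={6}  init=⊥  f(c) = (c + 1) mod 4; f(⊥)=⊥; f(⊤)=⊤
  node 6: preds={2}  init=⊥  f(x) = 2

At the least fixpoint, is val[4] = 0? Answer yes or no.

Iteration log — 16 steps:
  step 1. node 0  ⊔preds=0  new=0  old=⊥  +wl: 
  step 2. node 1  ⊔preds=0  new=3  old=⊥  +wl: 0
  step 3. node 2  ⊔preds=0  new=0  old=⊥  +wl: 
  step 4. node 3  ⊔preds=0  new=0  stable
  step 5. node 4  ⊔preds=0  new=3  old=⊥  +wl: 1
  step 6. node 5  ⊔preds=⊥  new=⊥  stable
  step 7. node 6  ⊔preds=0  new=2  old=⊥  +wl: 3,5
  step 8. node 0  ⊔preds=⊤  new=⊤  old=0  +wl: 4
  step 9. node 1  ⊔preds=⊤  new=⊤  old=3  +wl: 0
  step 10. node 3  ⊔preds=⊤  new=⊤  old=0  +wl: 1,2
  step 11. node 5  ⊔preds=2  new=3  old=⊥  +wl: 
  step 12. node 4  ⊔preds=⊤  new=⊤  old=3  +wl: 
  step 13. node 0  ⊔preds=⊤  new=⊤  stable
  step 14. node 1  ⊔preds=⊤  new=⊤  stable
  step 15. node 2  ⊔preds=⊤  new=⊤  old=0  +wl: 6
  step 16. node 6  ⊔preds=⊤  new=2  stable

Least fixpoint reached:
  node 0: ⊤
  node 1: ⊤
  node 2: ⊤
  node 3: ⊤
  node 4: ⊤
  node 5: 3
  node 6: 2

no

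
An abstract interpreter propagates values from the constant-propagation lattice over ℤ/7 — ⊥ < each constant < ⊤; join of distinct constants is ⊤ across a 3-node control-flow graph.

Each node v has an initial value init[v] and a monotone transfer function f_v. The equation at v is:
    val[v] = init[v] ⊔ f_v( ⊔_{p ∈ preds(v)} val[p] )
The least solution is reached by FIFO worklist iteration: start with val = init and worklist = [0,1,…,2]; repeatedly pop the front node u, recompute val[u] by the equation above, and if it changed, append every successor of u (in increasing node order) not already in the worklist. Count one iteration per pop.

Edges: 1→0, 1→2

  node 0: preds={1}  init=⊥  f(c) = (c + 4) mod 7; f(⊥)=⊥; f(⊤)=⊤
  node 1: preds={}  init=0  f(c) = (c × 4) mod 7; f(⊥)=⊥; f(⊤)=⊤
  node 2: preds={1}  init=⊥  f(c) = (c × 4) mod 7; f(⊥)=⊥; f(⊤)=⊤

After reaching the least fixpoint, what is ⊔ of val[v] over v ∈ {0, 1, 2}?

⊤

Iteration log — 3 steps:
  step 1. node 0  ⊔preds=0  new=4  old=⊥  +wl: 
  step 2. node 1  ⊔preds=⊥  new=0  stable
  step 3. node 2  ⊔preds=0  new=0  old=⊥  +wl: 

Least fixpoint reached:
  node 0: 4
  node 1: 0
  node 2: 0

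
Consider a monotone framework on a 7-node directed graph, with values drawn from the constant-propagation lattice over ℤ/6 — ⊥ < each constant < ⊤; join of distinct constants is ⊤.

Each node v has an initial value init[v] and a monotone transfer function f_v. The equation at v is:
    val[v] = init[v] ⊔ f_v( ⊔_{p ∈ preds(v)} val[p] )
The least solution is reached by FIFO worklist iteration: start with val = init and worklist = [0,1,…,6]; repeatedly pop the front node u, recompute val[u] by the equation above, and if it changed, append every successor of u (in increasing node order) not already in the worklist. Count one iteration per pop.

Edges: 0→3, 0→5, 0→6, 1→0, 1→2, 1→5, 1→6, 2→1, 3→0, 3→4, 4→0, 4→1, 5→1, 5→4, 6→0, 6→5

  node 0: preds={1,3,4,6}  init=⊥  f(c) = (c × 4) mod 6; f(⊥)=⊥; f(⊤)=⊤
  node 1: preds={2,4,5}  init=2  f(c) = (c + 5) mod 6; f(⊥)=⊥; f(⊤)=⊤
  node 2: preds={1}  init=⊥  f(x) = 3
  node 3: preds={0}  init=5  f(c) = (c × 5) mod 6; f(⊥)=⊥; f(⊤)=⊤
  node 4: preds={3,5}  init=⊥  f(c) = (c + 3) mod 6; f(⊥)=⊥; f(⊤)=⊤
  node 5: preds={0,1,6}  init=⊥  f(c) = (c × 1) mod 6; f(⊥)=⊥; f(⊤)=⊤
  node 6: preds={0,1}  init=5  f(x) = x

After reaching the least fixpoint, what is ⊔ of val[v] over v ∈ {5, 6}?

⊤

Iteration log — 13 steps:
  step 1. node 0  ⊔preds=⊤  new=⊤  old=⊥  +wl: 
  step 2. node 1  ⊔preds=⊥  new=2  stable
  step 3. node 2  ⊔preds=2  new=3  old=⊥  +wl: 1
  step 4. node 3  ⊔preds=⊤  new=⊤  old=5  +wl: 0
  step 5. node 4  ⊔preds=⊤  new=⊤  old=⊥  +wl: 
  step 6. node 5  ⊔preds=⊤  new=⊤  old=⊥  +wl: 4
  step 7. node 6  ⊔preds=⊤  new=⊤  old=5  +wl: 5
  step 8. node 1  ⊔preds=⊤  new=⊤  old=2  +wl: 2,6
  step 9. node 0  ⊔preds=⊤  new=⊤  stable
  step 10. node 4  ⊔preds=⊤  new=⊤  stable
  step 11. node 5  ⊔preds=⊤  new=⊤  stable
  step 12. node 2  ⊔preds=⊤  new=3  stable
  step 13. node 6  ⊔preds=⊤  new=⊤  stable

Least fixpoint reached:
  node 0: ⊤
  node 1: ⊤
  node 2: 3
  node 3: ⊤
  node 4: ⊤
  node 5: ⊤
  node 6: ⊤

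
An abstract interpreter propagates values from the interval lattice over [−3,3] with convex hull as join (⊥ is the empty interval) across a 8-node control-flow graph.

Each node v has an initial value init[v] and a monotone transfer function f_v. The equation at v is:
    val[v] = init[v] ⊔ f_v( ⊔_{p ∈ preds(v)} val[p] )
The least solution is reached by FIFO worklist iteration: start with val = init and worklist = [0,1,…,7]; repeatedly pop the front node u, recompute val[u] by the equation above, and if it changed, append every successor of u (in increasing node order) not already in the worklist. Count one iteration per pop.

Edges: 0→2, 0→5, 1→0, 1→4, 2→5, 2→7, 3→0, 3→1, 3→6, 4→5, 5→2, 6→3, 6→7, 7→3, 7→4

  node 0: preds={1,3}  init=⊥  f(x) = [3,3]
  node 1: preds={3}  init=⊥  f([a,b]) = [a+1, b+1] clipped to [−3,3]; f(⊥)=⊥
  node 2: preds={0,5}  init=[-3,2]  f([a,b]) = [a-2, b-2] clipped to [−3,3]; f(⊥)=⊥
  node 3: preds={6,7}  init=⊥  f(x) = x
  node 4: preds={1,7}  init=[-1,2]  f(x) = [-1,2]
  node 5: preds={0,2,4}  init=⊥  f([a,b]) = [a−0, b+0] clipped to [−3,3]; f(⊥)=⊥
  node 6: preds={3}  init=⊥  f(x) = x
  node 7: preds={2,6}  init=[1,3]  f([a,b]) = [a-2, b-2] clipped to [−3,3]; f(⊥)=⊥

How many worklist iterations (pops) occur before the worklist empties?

Iteration log — 20 steps:
  step 1. node 0  ⊔preds=⊥  new=[3,3]  old=⊥  +wl: 
  step 2. node 1  ⊔preds=⊥  new=⊥  stable
  step 3. node 2  ⊔preds=[3,3]  new=[-3,2]  stable
  step 4. node 3  ⊔preds=[1,3]  new=[1,3]  old=⊥  +wl: 0,1
  step 5. node 4  ⊔preds=[1,3]  new=[-1,2]  stable
  step 6. node 5  ⊔preds=[-3,3]  new=[-3,3]  old=⊥  +wl: 2
  step 7. node 6  ⊔preds=[1,3]  new=[1,3]  old=⊥  +wl: 3
  step 8. node 7  ⊔preds=[-3,3]  new=[-3,3]  old=[1,3]  +wl: 4
  step 9. node 0  ⊔preds=[1,3]  new=[3,3]  stable
  step 10. node 1  ⊔preds=[1,3]  new=[2,3]  old=⊥  +wl: 0
  step 11. node 2  ⊔preds=[-3,3]  new=[-3,2]  stable
  step 12. node 3  ⊔preds=[-3,3]  new=[-3,3]  old=[1,3]  +wl: 1,6
  step 13. node 4  ⊔preds=[-3,3]  new=[-1,2]  stable
  step 14. node 0  ⊔preds=[-3,3]  new=[3,3]  stable
  step 15. node 1  ⊔preds=[-3,3]  new=[-2,3]  old=[2,3]  +wl: 0,4
  step 16. node 6  ⊔preds=[-3,3]  new=[-3,3]  old=[1,3]  +wl: 3,7
  step 17. node 0  ⊔preds=[-3,3]  new=[3,3]  stable
  step 18. node 4  ⊔preds=[-3,3]  new=[-1,2]  stable
  step 19. node 3  ⊔preds=[-3,3]  new=[-3,3]  stable
  step 20. node 7  ⊔preds=[-3,3]  new=[-3,3]  stable

Least fixpoint reached:
  node 0: [3,3]
  node 1: [-2,3]
  node 2: [-3,2]
  node 3: [-3,3]
  node 4: [-1,2]
  node 5: [-3,3]
  node 6: [-3,3]
  node 7: [-3,3]

20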